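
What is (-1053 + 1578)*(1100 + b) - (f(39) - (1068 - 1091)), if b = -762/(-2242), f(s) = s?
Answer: 647508023/1121 ≈ 5.7762e+5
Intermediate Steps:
b = 381/1121 (b = -762*(-1/2242) = 381/1121 ≈ 0.33988)
(-1053 + 1578)*(1100 + b) - (f(39) - (1068 - 1091)) = (-1053 + 1578)*(1100 + 381/1121) - (39 - (1068 - 1091)) = 525*(1233481/1121) - (39 - 1*(-23)) = 647577525/1121 - (39 + 23) = 647577525/1121 - 1*62 = 647577525/1121 - 62 = 647508023/1121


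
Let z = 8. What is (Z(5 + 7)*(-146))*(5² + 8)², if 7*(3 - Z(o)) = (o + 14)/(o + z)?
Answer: -15660909/35 ≈ -4.4745e+5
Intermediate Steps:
Z(o) = 3 - (14 + o)/(7*(8 + o)) (Z(o) = 3 - (o + 14)/(7*(o + 8)) = 3 - (14 + o)/(7*(8 + o)))
(Z(5 + 7)*(-146))*(5² + 8)² = ((2*(77 + 10*(5 + 7))/(7*(8 + (5 + 7))))*(-146))*(5² + 8)² = ((2*(77 + 10*12)/(7*(8 + 12)))*(-146))*(25 + 8)² = (((2/7)*(77 + 120)/20)*(-146))*33² = (((2/7)*(1/20)*197)*(-146))*1089 = ((197/70)*(-146))*1089 = -14381/35*1089 = -15660909/35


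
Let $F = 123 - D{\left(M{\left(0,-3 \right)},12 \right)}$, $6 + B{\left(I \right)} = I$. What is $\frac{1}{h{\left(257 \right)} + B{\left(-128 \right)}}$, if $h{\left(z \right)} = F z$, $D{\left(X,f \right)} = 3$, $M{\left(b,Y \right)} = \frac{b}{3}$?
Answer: $\frac{1}{30706} \approx 3.2567 \cdot 10^{-5}$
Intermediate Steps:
$B{\left(I \right)} = -6 + I$
$M{\left(b,Y \right)} = \frac{b}{3}$ ($M{\left(b,Y \right)} = b \frac{1}{3} = \frac{b}{3}$)
$F = 120$ ($F = 123 - 3 = 120$)
$h{\left(z \right)} = 120 z$
$\frac{1}{h{\left(257 \right)} + B{\left(-128 \right)}} = \frac{1}{120 \cdot 257 - 134} = \frac{1}{30840 - 134} = \frac{1}{30706}$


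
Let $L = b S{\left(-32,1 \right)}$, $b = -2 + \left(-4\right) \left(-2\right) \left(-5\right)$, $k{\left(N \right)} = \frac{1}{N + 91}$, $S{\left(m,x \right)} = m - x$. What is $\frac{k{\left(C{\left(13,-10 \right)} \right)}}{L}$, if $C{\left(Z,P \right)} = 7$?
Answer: $\frac{1}{135828} \approx 7.3623 \cdot 10^{-6}$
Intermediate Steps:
$k{\left(N \right)} = \frac{1}{91 + N}$
$b = -42$ ($b = -2 + 8 \left(-5\right) = -2 - 40 = -42$)
$L = 1386$ ($L = - 42 \left(-32 - 1\right) = \left(-42\right) \left(-33\right) = 1386$)
$\frac{k{\left(C{\left(13,-10 \right)} \right)}}{L} = \frac{1}{\left(91 + 7\right) 1386} = \frac{1}{98} \cdot \frac{1}{1386} = \frac{1}{135828}$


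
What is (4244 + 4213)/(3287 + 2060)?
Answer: 8457/5347 ≈ 1.5816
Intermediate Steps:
(4244 + 4213)/(3287 + 2060) = 8457/5347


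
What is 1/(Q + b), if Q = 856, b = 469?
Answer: 1/1325 ≈ 0.00075472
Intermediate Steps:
1/(Q + b) = 1/(856 + 469) = 1/1325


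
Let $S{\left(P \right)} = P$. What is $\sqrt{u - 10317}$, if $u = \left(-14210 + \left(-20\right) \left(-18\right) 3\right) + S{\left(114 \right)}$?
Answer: $i \sqrt{23333} \approx 152.75 i$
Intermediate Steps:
$u = -13016$ ($u = \left(-14210 + \left(-20\right) \left(-18\right) 3\right) + 114 = \left(-14210 + 360 \cdot 3\right) + 114 = \left(-14210 + 1080\right) + 114 = -13130 + 114 = -13016$)
$\sqrt{u - 10317} = \sqrt{-13016 - 10317} = \sqrt{-23333} = i \sqrt{23333}$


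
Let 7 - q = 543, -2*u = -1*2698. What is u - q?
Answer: 1885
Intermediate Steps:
u = 1349 (u = -(-1)*2698/2 = -½*(-2698) = 1349)
q = -536 (q = 7 - 1*543 = 7 - 543 = -536)
u - q = 1349 - 1*(-536) = 1349 + 536 = 1885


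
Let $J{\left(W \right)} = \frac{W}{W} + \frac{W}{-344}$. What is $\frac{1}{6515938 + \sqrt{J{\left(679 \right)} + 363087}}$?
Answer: $\frac{2241482672}{14605361993924743} - \frac{2 \sqrt{10741536998}}{14605361993924743} \approx 1.5346 \cdot 10^{-7}$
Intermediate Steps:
$J{\left(W \right)} = 1 - \frac{W}{344}$ ($J{\left(W \right)} = 1 + W \left(- \frac{1}{344}\right) = 1 - \frac{W}{344}$)
$\frac{1}{6515938 + \sqrt{J{\left(679 \right)} + 363087}} = \frac{1}{6515938 + \sqrt{\left(1 - \frac{679}{344}\right) + 363087}} = \frac{1}{6515938 + \sqrt{- \frac{335}{344} + 363087}} = \frac{1}{6515938 + \sqrt{\frac{124901593}{344}}} = \frac{1}{6515938 + \frac{\sqrt{10741536998}}{172}}$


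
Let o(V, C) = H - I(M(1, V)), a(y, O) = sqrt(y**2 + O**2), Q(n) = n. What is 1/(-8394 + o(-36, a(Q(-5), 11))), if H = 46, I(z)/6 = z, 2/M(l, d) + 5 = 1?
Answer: -1/8345 ≈ -0.00011983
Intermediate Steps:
M(l, d) = -1/2 (M(l, d) = 2/(-5 + 1) = 2/(-4) = 2*(-1/4) = -1/2)
I(z) = 6*z
a(y, O) = sqrt(O**2 + y**2)
o(V, C) = 49 (o(V, C) = 46 - 6*(-1)/2 = 46 - 1*(-3) = 46 + 3 = 49)
1/(-8394 + o(-36, a(Q(-5), 11))) = 1/(-8394 + 49) = 1/(-8345) = -1/8345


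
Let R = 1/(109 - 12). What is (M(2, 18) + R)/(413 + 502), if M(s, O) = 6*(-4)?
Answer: -2327/88755 ≈ -0.026218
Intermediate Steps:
M(s, O) = -24
R = 1/97 ≈ 0.010309
(M(2, 18) + R)/(413 + 502) = (-24 + 1/97)/(413 + 502) = -2327/97/915 = -2327/97*1/915 = -2327/88755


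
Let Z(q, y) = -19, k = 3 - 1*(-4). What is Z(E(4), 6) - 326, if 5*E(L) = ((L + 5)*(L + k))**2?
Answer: -345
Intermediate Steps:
k = 7 (k = 3 + 4 = 7)
E(L) = (5 + L)**2*(7 + L)**2/5 (E(L) = ((L + 5)*(L + 7))**2/5 = ((5 + L)*(7 + L))**2/5 = ((5 + L)**2*(7 + L)**2)/5 = (5 + L)**2*(7 + L)**2/5)
Z(E(4), 6) - 326 = -19 - 326 = -345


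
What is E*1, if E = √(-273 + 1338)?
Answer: √1065 ≈ 32.634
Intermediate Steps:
E = √1065 ≈ 32.634
E*1 = √1065*1 = √1065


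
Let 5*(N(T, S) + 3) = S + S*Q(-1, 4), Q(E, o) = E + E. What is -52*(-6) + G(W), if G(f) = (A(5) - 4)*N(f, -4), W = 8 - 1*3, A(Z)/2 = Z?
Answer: 1494/5 ≈ 298.80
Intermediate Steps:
A(Z) = 2*Z
Q(E, o) = 2*E
N(T, S) = -3 - S/5 (N(T, S) = -3 + (S + S*(2*(-1)))/5 = -3 + (S + S*(-2))/5 = -3 + (S - 2*S)/5 = -3 + (-S)/5 = -3 - S/5)
W = 5 (W = 8 - 3 = 5)
G(f) = -66/5 (G(f) = (2*5 - 4)*(-3 - ⅕*(-4)) = (10 - 4)*(-3 + ⅘) = 6*(-11/5) = -66/5)
-52*(-6) + G(W) = -52*(-6) - 66/5 = 312 - 66/5 = 1494/5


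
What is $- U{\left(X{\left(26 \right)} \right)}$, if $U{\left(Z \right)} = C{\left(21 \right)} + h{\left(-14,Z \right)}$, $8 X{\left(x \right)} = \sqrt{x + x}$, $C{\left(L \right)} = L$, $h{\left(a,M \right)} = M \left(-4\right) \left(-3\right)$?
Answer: $-21 - 3 \sqrt{13} \approx -31.817$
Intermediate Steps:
$h{\left(a,M \right)} = 12 M$ ($h{\left(a,M \right)} = - 4 M \left(-3\right) = 12 M$)
$X{\left(x \right)} = \frac{\sqrt{2} \sqrt{x}}{8}$ ($X{\left(x \right)} = \frac{\sqrt{x + x}}{8} = \frac{\sqrt{2 x}}{8} = \frac{\sqrt{2} \sqrt{x}}{8}$)
$U{\left(Z \right)} = 21 + 12 Z$
$- U{\left(X{\left(26 \right)} \right)} = - (21 + 12 \frac{\sqrt{2} \sqrt{26}}{8}) = - (21 + 12 \frac{\sqrt{13}}{4}) = - (21 + 3 \sqrt{13}) = -21 - 3 \sqrt{13}$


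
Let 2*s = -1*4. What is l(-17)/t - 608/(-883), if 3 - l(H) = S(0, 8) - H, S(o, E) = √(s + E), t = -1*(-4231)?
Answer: 2560086/3735973 - √6/4231 ≈ 0.68467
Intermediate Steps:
t = 4231
s = -2 (s = (-1*4)/2 = (½)*(-4) = -2)
S(o, E) = √(-2 + E)
l(H) = 3 + H - √6 (l(H) = 3 - (√(-2 + 8) - H) = 3 - (√6 - H) = 3 + (H - √6) = 3 + H - √6)
l(-17)/t - 608/(-883) = (3 - 17 - √6)/4231 - 608/(-883) = (-14 - √6)*(1/4231) - 608*(-1/883) = (-14/4231 - √6/4231) + 608/883 = 2560086/3735973 - √6/4231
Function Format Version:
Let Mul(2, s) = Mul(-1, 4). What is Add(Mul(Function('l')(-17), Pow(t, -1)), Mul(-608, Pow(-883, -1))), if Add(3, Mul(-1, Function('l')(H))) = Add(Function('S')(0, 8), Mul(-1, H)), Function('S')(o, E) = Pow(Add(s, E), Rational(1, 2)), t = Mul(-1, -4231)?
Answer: Add(Rational(2560086, 3735973), Mul(Rational(-1, 4231), Pow(6, Rational(1, 2)))) ≈ 0.68467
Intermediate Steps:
t = 4231
s = -2 (s = Mul(Rational(1, 2), Mul(-1, 4)) = Mul(Rational(1, 2), -4) = -2)
Function('S')(o, E) = Pow(Add(-2, E), Rational(1, 2))
Function('l')(H) = Add(3, H, Mul(-1, Pow(6, Rational(1, 2)))) (Function('l')(H) = Add(3, Mul(-1, Add(Pow(Add(-2, 8), Rational(1, 2)), Mul(-1, H)))) = Add(3, Mul(-1, Add(Pow(6, Rational(1, 2)), Mul(-1, H)))) = Add(3, Add(H, Mul(-1, Pow(6, Rational(1, 2))))) = Add(3, H, Mul(-1, Pow(6, Rational(1, 2)))))
Add(Mul(Function('l')(-17), Pow(t, -1)), Mul(-608, Pow(-883, -1))) = Add(Mul(Add(3, -17, Mul(-1, Pow(6, Rational(1, 2)))), Pow(4231, -1)), Mul(-608, Pow(-883, -1))) = Add(Mul(Add(-14, Mul(-1, Pow(6, Rational(1, 2)))), Rational(1, 4231)), Mul(-608, Rational(-1, 883))) = Add(Add(Rational(-14, 4231), Mul(Rational(-1, 4231), Pow(6, Rational(1, 2)))), Rational(608, 883)) = Add(Rational(2560086, 3735973), Mul(Rational(-1, 4231), Pow(6, Rational(1, 2))))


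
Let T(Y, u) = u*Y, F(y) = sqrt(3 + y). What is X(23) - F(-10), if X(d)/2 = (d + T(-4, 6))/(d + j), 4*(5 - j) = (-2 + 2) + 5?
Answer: -8/107 - I*sqrt(7) ≈ -0.074766 - 2.6458*I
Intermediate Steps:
T(Y, u) = Y*u
j = 15/4 (j = 5 - ((-2 + 2) + 5)/4 = 5 - (0 + 5)/4 = 5 - 1/4*5 = 5 - 5/4 = 15/4 ≈ 3.7500)
X(d) = 2*(-24 + d)/(15/4 + d) (X(d) = 2*((d - 4*6)/(d + 15/4)) = 2*((d - 24)/(15/4 + d)) = 2*((-24 + d)/(15/4 + d)) = 2*(-24 + d)/(15/4 + d))
X(23) - F(-10) = 8*(-24 + 23)/(15 + 4*23) - sqrt(3 - 10) = 8*(-1)/(15 + 92) - sqrt(-7) = 8*(-1)/107 - I*sqrt(7) = 8*(1/107)*(-1) - I*sqrt(7) = -8/107 - I*sqrt(7)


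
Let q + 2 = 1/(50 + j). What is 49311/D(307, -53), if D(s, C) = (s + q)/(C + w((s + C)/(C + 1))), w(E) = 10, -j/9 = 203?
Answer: -3767902821/541984 ≈ -6952.1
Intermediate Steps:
j = -1827 (j = -9*203 = -1827)
q = -3555/1777 (q = -2 + 1/(50 - 1827) = -2 + 1/(-1777) = -2 - 1/1777 = -3555/1777 ≈ -2.0006)
D(s, C) = (-3555/1777 + s)/(10 + C) (D(s, C) = (s - 3555/1777)/(C + 10) = (-3555/1777 + s)/(10 + C))
49311/D(307, -53) = 49311/(((-3555/1777 + 307)/(10 - 53))) = 49311/(((541984/1777)/(-43))) = 49311/((-1/43*541984/1777)) = 49311/(-541984/76411) = 49311*(-76411/541984) = -3767902821/541984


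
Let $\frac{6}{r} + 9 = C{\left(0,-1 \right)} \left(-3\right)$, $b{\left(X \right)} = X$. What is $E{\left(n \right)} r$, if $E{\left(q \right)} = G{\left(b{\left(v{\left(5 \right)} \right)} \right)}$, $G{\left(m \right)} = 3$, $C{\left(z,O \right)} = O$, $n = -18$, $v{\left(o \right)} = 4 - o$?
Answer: $-3$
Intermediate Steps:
$E{\left(q \right)} = 3$
$r = -1$ ($r = \frac{6}{-9 - -3} = \frac{6}{-9 + 3} = \frac{6}{-6} = 6 \left(- \frac{1}{6}\right) = -1$)
$E{\left(n \right)} r = 3 \left(-1\right) = -3$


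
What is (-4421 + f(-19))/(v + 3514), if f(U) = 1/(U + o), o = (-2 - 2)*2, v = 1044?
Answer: -1388/1431 ≈ -0.96995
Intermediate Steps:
o = -8 (o = -4*2 = -8)
f(U) = 1/(-8 + U) (f(U) = 1/(U - 8) = 1/(-8 + U))
(-4421 + f(-19))/(v + 3514) = (-4421 + 1/(-8 - 19))/(1044 + 3514) = (-4421 + 1/(-27))/4558 = (-4421 - 1/27)*(1/4558) = -119368/27*1/4558 = -1388/1431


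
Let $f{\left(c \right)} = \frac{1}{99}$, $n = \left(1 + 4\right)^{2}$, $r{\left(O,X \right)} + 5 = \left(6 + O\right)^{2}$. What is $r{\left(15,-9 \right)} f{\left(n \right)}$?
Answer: $\frac{436}{99} \approx 4.404$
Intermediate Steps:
$r{\left(O,X \right)} = -5 + \left(6 + O\right)^{2}$
$n = 25$ ($n = 5^{2} = 25$)
$f{\left(c \right)} = \frac{1}{99}$
$r{\left(15,-9 \right)} f{\left(n \right)} = \left(-5 + \left(6 + 15\right)^{2}\right) \frac{1}{99} = \left(-5 + 21^{2}\right) \frac{1}{99} = \left(-5 + 441\right) \frac{1}{99} = 436 \cdot \frac{1}{99} = \frac{436}{99}$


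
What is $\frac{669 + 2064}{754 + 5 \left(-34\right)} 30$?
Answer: $\frac{40995}{292} \approx 140.39$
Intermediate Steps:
$\frac{669 + 2064}{754 + 5 \left(-34\right)} 30 = \frac{2733}{754 - 170} \cdot 30 = \frac{2733}{584} \cdot 30 = \frac{40995}{292}$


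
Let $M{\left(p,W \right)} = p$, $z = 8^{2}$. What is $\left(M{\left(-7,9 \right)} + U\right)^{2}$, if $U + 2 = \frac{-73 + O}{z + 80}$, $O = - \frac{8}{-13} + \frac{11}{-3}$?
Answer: $\frac{715830025}{7884864} \approx 90.785$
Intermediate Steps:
$z = 64$
$O = - \frac{119}{39}$ ($O = \left(-8\right) \left(- \frac{1}{13}\right) + 11 \left(- \frac{1}{3}\right) = \frac{8}{13} - \frac{11}{3} = - \frac{119}{39} \approx -3.0513$)
$U = - \frac{7099}{2808}$ ($U = -2 + \frac{-73 - \frac{119}{39}}{64 + 80} = -2 - \frac{2966}{39 \cdot 144} = -2 - \frac{1483}{2808} = - \frac{7099}{2808} \approx -2.5281$)
$\left(M{\left(-7,9 \right)} + U\right)^{2} = \left(-7 - \frac{7099}{2808}\right)^{2} = \left(- \frac{26755}{2808}\right)^{2} = \frac{715830025}{7884864}$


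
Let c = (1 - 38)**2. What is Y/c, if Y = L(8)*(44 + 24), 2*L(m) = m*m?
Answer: 2176/1369 ≈ 1.5895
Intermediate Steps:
L(m) = m**2/2 (L(m) = (m*m)/2 = m**2/2)
Y = 2176 (Y = ((1/2)*8**2)*(44 + 24) = ((1/2)*64)*68 = 32*68 = 2176)
c = 1369 (c = (-37)**2 = 1369)
Y/c = 2176/1369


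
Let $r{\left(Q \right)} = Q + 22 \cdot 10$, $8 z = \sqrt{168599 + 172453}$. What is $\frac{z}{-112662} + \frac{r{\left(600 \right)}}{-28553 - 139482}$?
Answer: $- \frac{164}{33607} - \frac{\sqrt{85263}}{450648} \approx -0.0055279$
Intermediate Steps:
$z = \frac{\sqrt{85263}}{4}$ ($z = \frac{\sqrt{168599 + 172453}}{8} = \frac{\sqrt{341052}}{8} = \frac{2 \sqrt{85263}}{8} = \frac{\sqrt{85263}}{4} \approx 73.0$)
$r{\left(Q \right)} = 220 + Q$ ($r{\left(Q \right)} = Q + 220 = 220 + Q$)
$\frac{z}{-112662} + \frac{r{\left(600 \right)}}{-28553 - 139482} = \frac{\frac{1}{4} \sqrt{85263}}{-112662} + \frac{220 + 600}{-28553 - 139482} = \frac{\sqrt{85263}}{4} \left(- \frac{1}{112662}\right) + \frac{820}{-28553 - 139482} = - \frac{\sqrt{85263}}{450648} + \frac{820}{-168035} = - \frac{\sqrt{85263}}{450648} + 820 \left(- \frac{1}{168035}\right) = - \frac{\sqrt{85263}}{450648} - \frac{164}{33607} = - \frac{164}{33607} - \frac{\sqrt{85263}}{450648}$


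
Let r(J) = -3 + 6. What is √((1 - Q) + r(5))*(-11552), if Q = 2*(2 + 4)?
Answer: -23104*I*√2 ≈ -32674.0*I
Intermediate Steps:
r(J) = 3
Q = 12 (Q = 2*6 = 12)
√((1 - Q) + r(5))*(-11552) = √((1 - 1*12) + 3)*(-11552) = √((1 - 12) + 3)*(-11552) = √(-11 + 3)*(-11552) = √(-8)*(-11552) = (2*I*√2)*(-11552) = -23104*I*√2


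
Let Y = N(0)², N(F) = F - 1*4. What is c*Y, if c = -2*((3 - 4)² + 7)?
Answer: -256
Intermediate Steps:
N(F) = -4 + F (N(F) = F - 4 = -4 + F)
c = -16 (c = -2*((-1)² + 7) = -2*(1 + 7) = -2*8 = -16)
Y = 16 (Y = (-4 + 0)² = (-4)² = 16)
c*Y = -16*16 = -256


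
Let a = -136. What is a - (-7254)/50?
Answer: 227/25 ≈ 9.0800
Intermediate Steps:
a - (-7254)/50 = -136 - (-7254)/50 = -136 - 62*(-117/50) = -136 + 3627/25 = 227/25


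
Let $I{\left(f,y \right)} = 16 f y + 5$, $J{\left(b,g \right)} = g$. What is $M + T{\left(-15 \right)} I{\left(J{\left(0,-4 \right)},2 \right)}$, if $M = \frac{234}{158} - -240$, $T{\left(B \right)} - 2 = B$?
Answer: $\frac{145398}{79} \approx 1840.5$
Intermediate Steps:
$T{\left(B \right)} = 2 + B$
$M = \frac{19077}{79}$ ($M = 234 \cdot \frac{1}{158} + 240 = \frac{117}{79} + 240 = \frac{19077}{79} \approx 241.48$)
$I{\left(f,y \right)} = 5 + 16 f y$ ($I{\left(f,y \right)} = 16 f y + 5 = 5 + 16 f y$)
$M + T{\left(-15 \right)} I{\left(J{\left(0,-4 \right)},2 \right)} = \frac{19077}{79} + \left(2 - 15\right) \left(5 + 16 \left(-4\right) 2\right) = \frac{19077}{79} - 13 \left(5 - 128\right) = \frac{19077}{79} - -1599 = \frac{19077}{79} + 1599 = \frac{145398}{79}$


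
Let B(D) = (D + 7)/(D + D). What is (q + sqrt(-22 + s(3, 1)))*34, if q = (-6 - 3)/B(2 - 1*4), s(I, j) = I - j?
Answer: 1224/5 + 68*I*sqrt(5) ≈ 244.8 + 152.05*I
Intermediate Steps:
B(D) = (7 + D)/(2*D) (B(D) = (7 + D)/((2*D)) = (7 + D)*(1/(2*D)) = (7 + D)/(2*D))
q = 36/5 (q = (-6 - 3)/(((7 + (2 - 1*4))/(2*(2 - 1*4)))) = -9*2*(2 - 4)/(7 + (2 - 4)) = -9*(-4/(7 - 2)) = -9/((1/2)*(-1/2)*5) = -9/(-5/4) = -9*(-4/5) = 36/5 ≈ 7.2000)
(q + sqrt(-22 + s(3, 1)))*34 = (36/5 + sqrt(-22 + (3 - 1*1)))*34 = (36/5 + sqrt(-22 + (3 - 1)))*34 = (36/5 + sqrt(-22 + 2))*34 = (36/5 + sqrt(-20))*34 = (36/5 + 2*I*sqrt(5))*34 = 1224/5 + 68*I*sqrt(5)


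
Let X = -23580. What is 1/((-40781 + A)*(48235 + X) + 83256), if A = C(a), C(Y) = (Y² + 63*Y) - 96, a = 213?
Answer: 1/441678961 ≈ 2.2641e-9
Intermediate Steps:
C(Y) = -96 + Y² + 63*Y
A = 58692 (A = -96 + 213² + 63*213 = -96 + 45369 + 13419 = 58692)
1/((-40781 + A)*(48235 + X) + 83256) = 1/((-40781 + 58692)*(48235 - 23580) + 83256) = 1/(17911*24655 + 83256) = 1/(441595705 + 83256) = 1/441678961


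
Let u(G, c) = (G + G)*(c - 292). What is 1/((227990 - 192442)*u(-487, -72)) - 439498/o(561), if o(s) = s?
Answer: -5539013391363983/7070308653408 ≈ -783.42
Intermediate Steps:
u(G, c) = 2*G*(-292 + c) (u(G, c) = (2*G)*(-292 + c) = 2*G*(-292 + c))
1/((227990 - 192442)*u(-487, -72)) - 439498/o(561) = 1/((227990 - 192442)*((2*(-487)*(-292 - 72)))) - 439498/561 = 1/(35548*((2*(-487)*(-364)))) - 439498*1/561 = (1/35548)/354536 - 439498/561 = (1/35548)*(1/354536) - 439498/561 = 1/12603045728 - 439498/561 = -5539013391363983/7070308653408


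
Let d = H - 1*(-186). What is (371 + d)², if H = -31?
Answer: 276676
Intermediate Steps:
d = 155 (d = -31 - 1*(-186) = -31 + 186 = 155)
(371 + d)² = (371 + 155)² = 526² = 276676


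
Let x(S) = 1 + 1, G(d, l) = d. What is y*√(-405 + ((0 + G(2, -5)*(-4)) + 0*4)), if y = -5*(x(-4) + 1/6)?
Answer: -65*I*√413/6 ≈ -220.16*I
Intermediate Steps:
x(S) = 2
y = -65/6 (y = -5*(2 + 1/6) = -5*(2 + ⅙) = -5*13/6 = -65/6 ≈ -10.833)
y*√(-405 + ((0 + G(2, -5)*(-4)) + 0*4)) = -65*√(-405 + ((0 + 2*(-4)) + 0*4))/6 = -65*√(-405 + ((0 - 8) + 0))/6 = -65*√(-405 + (-8 + 0))/6 = -65*√(-405 - 8)/6 = -65*I*√413/6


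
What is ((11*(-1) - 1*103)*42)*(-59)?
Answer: 282492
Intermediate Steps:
((11*(-1) - 1*103)*42)*(-59) = ((-11 - 103)*42)*(-59) = -114*42*(-59) = -4788*(-59) = 282492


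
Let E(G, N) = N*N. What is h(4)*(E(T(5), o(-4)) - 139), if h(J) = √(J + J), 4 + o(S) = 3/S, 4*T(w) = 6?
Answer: -1863*√2/8 ≈ -329.33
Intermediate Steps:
T(w) = 3/2 (T(w) = (¼)*6 = 3/2)
o(S) = -4 + 3/S
h(J) = √2*√J (h(J) = √(2*J) = √2*√J)
E(G, N) = N²
h(4)*(E(T(5), o(-4)) - 139) = (√2*√4)*((-4 + 3/(-4))² - 139) = (√2*2)*((-4 + 3*(-¼))² - 139) = (2*√2)*((-4 - ¾)² - 139) = (2*√2)*((-19/4)² - 139) = (2*√2)*(361/16 - 139) = (2*√2)*(-1863/16) = -1863*√2/8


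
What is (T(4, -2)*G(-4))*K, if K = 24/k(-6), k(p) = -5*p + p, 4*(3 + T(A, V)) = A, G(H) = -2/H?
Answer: -1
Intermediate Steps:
T(A, V) = -3 + A/4
k(p) = -4*p
K = 1 (K = 24/((-4*(-6))) = 24/24 = 24*(1/24) = 1)
(T(4, -2)*G(-4))*K = ((-3 + (1/4)*4)*(-2/(-4)))*1 = ((-3 + 1)*(-2*(-1/4)))*1 = -2*1/2*1 = -1*1 = -1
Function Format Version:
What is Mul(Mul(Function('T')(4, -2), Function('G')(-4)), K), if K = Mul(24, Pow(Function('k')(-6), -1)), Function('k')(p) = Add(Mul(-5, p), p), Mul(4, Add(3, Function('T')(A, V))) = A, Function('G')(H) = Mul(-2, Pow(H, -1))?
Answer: -1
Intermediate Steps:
Function('T')(A, V) = Add(-3, Mul(Rational(1, 4), A))
Function('k')(p) = Mul(-4, p)
K = 1 (K = Mul(24, Pow(Mul(-4, -6), -1)) = Mul(24, Pow(24, -1)) = Mul(24, Rational(1, 24)) = 1)
Mul(Mul(Function('T')(4, -2), Function('G')(-4)), K) = Mul(Mul(Add(-3, Mul(Rational(1, 4), 4)), Mul(-2, Pow(-4, -1))), 1) = Mul(Mul(Add(-3, 1), Mul(-2, Rational(-1, 4))), 1) = Mul(Mul(-2, Rational(1, 2)), 1) = Mul(-1, 1) = -1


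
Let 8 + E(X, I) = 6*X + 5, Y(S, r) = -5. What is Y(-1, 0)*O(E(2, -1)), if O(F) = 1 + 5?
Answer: -30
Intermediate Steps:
E(X, I) = -3 + 6*X (E(X, I) = -8 + (6*X + 5) = -8 + (5 + 6*X) = -3 + 6*X)
O(F) = 6
Y(-1, 0)*O(E(2, -1)) = -5*6 = -30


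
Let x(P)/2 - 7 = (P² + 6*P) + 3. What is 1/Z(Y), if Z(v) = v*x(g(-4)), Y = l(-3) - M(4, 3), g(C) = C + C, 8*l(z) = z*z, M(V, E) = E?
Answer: -2/195 ≈ -0.010256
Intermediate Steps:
l(z) = z²/8 (l(z) = (z*z)/8 = z²/8)
g(C) = 2*C
x(P) = 20 + 2*P² + 12*P (x(P) = 14 + 2*((P² + 6*P) + 3) = 14 + 2*(3 + P² + 6*P) = 14 + (6 + 2*P² + 12*P) = 20 + 2*P² + 12*P)
Y = -15/8 (Y = (⅛)*(-3)² - 1*3 = (⅛)*9 - 3 = 9/8 - 3 = -15/8 ≈ -1.8750)
Z(v) = 52*v (Z(v) = v*(20 + 2*(2*(-4))² + 12*(2*(-4))) = v*(20 + 2*(-8)² + 12*(-8)) = v*(20 + 2*64 - 96) = v*(20 + 128 - 96) = v*52 = 52*v)
1/Z(Y) = 1/(52*(-15/8)) = 1/(-195/2) = -2/195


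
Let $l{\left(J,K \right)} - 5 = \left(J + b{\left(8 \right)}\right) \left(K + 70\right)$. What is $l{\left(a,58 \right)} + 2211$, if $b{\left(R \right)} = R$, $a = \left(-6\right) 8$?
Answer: $-2904$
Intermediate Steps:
$a = -48$
$l{\left(J,K \right)} = 5 + \left(8 + J\right) \left(70 + K\right)$ ($l{\left(J,K \right)} = 5 + \left(J + 8\right) \left(K + 70\right) = 5 + \left(8 + J\right) \left(70 + K\right)$)
$l{\left(a,58 \right)} + 2211 = \left(565 + 8 \cdot 58 + 70 \left(-48\right) - 2784\right) + 2211 = \left(565 + 464 - 3360 - 2784\right) + 2211 = -5115 + 2211 = -2904$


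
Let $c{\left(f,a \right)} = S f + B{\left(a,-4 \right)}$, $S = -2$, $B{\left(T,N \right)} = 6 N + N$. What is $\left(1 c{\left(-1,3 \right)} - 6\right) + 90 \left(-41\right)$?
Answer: $-3722$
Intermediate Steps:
$B{\left(T,N \right)} = 7 N$
$c{\left(f,a \right)} = -28 - 2 f$ ($c{\left(f,a \right)} = - 2 f + 7 \left(-4\right) = - 2 f - 28 = -28 - 2 f$)
$\left(1 c{\left(-1,3 \right)} - 6\right) + 90 \left(-41\right) = \left(1 \left(-28 - -2\right) - 6\right) + 90 \left(-41\right) = \left(1 \left(-28 + 2\right) - 6\right) - 3690 = \left(1 \left(-26\right) - 6\right) - 3690 = \left(-26 - 6\right) - 3690 = -32 - 3690 = -3722$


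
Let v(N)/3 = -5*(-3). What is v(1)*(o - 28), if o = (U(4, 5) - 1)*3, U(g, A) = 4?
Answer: -855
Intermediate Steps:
v(N) = 45 (v(N) = 3*(-5*(-3)) = 3*15 = 45)
o = 9 (o = (4 - 1)*3 = 3*3 = 9)
v(1)*(o - 28) = 45*(9 - 28) = 45*(-19) = -855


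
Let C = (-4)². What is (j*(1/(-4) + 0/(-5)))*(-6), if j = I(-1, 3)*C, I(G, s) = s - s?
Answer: 0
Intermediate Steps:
I(G, s) = 0
C = 16
j = 0 (j = 0*16 = 0)
(j*(1/(-4) + 0/(-5)))*(-6) = (0*(1/(-4) + 0/(-5)))*(-6) = (0*(1*(-¼) + 0*(-⅕)))*(-6) = (0*(-¼ + 0))*(-6) = (0*(-¼))*(-6) = 0*(-6) = 0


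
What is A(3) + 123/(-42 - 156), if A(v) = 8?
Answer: 487/66 ≈ 7.3788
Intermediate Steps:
A(3) + 123/(-42 - 156) = 8 + 123/(-42 - 156) = 8 + 123/(-198) = 8 - 1/198*123 = 8 - 41/66 = 487/66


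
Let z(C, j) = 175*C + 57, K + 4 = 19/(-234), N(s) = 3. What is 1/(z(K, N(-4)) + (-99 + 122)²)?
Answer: -234/30001 ≈ -0.0077997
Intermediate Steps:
K = -955/234 (K = -4 + 19/(-234) = -4 + 19*(-1/234) = -4 - 19/234 = -955/234 ≈ -4.0812)
z(C, j) = 57 + 175*C
1/(z(K, N(-4)) + (-99 + 122)²) = 1/((57 + 175*(-955/234)) + (-99 + 122)²) = 1/((57 - 167125/234) + 23²) = 1/(-153787/234 + 529) = 1/(-30001/234) = -234/30001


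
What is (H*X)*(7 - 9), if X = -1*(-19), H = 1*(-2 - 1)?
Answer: 114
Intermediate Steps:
H = -3 (H = 1*(-3) = -3)
X = 19
(H*X)*(7 - 9) = (-3*19)*(7 - 9) = -57*(-2) = 114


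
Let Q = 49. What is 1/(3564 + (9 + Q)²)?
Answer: 1/6928 ≈ 0.00014434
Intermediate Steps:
1/(3564 + (9 + Q)²) = 1/(3564 + (9 + 49)²) = 1/(3564 + 58²) = 1/(3564 + 3364) = 1/6928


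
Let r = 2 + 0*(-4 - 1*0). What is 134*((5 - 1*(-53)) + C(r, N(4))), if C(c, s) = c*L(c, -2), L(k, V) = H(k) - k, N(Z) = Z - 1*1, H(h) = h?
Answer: 7772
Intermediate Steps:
N(Z) = -1 + Z (N(Z) = Z - 1 = -1 + Z)
r = 2 (r = 2 + 0*(-4 + 0) = 2 + 0*(-4) = 2 + 0 = 2)
L(k, V) = 0 (L(k, V) = k - k = 0)
C(c, s) = 0 (C(c, s) = c*0 = 0)
134*((5 - 1*(-53)) + C(r, N(4))) = 134*((5 - 1*(-53)) + 0) = 134*((5 + 53) + 0) = 134*(58 + 0) = 134*58 = 7772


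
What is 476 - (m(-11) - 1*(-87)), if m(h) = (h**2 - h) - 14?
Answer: 271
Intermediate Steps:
m(h) = -14 + h**2 - h
476 - (m(-11) - 1*(-87)) = 476 - ((-14 + (-11)**2 - 1*(-11)) - 1*(-87)) = 476 - ((-14 + 121 + 11) + 87) = 476 - (118 + 87) = 476 - 1*205 = 476 - 205 = 271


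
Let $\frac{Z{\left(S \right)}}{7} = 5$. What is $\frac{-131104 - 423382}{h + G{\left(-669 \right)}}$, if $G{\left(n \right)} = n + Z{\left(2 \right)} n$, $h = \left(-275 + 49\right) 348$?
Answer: $\frac{277243}{51366} \approx 5.3974$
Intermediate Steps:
$h = -78648$ ($h = \left(-226\right) 348 = -78648$)
$Z{\left(S \right)} = 35$ ($Z{\left(S \right)} = 7 \cdot 5 = 35$)
$G{\left(n \right)} = 36 n$ ($G{\left(n \right)} = n + 35 n = 36 n$)
$\frac{-131104 - 423382}{h + G{\left(-669 \right)}} = \frac{-131104 - 423382}{-78648 + 36 \left(-669\right)} = - \frac{554486}{-78648 - 24084} = - \frac{554486}{-102732} = \left(-554486\right) \left(- \frac{1}{102732}\right) = \frac{277243}{51366}$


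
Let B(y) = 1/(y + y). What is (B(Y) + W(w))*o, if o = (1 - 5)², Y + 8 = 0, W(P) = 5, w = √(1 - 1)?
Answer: 79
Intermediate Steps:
w = 0 (w = √0 = 0)
Y = -8 (Y = -8 + 0 = -8)
B(y) = 1/(2*y)
o = 16 (o = (-4)² = 16)
(B(Y) + W(w))*o = ((½)/(-8) + 5)*16 = ((½)*(-⅛) + 5)*16 = (-1/16 + 5)*16 = (79/16)*16 = 79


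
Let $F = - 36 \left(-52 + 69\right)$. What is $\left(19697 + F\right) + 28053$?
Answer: $47138$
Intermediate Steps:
$F = -612$ ($F = \left(-36\right) 17 = -612$)
$\left(19697 + F\right) + 28053 = \left(19697 - 612\right) + 28053 = 19085 + 28053 = 47138$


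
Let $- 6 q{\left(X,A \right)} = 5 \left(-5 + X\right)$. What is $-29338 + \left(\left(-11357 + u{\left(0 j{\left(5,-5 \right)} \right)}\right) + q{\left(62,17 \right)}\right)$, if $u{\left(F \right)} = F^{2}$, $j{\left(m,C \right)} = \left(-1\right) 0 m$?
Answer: $- \frac{81485}{2} \approx -40743.0$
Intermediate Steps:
$q{\left(X,A \right)} = \frac{25}{6} - \frac{5 X}{6}$ ($q{\left(X,A \right)} = - \frac{5 \left(-5 + X\right)}{6} = - \frac{-25 + 5 X}{6} = \frac{25}{6} - \frac{5 X}{6}$)
$j{\left(m,C \right)} = 0$ ($j{\left(m,C \right)} = 0 m = 0$)
$-29338 + \left(\left(-11357 + u{\left(0 j{\left(5,-5 \right)} \right)}\right) + q{\left(62,17 \right)}\right) = -29338 + \left(\left(-11357 + \left(0 \cdot 0\right)^{2}\right) + \left(\frac{25}{6} - \frac{155}{3}\right)\right) = -29338 + \left(\left(-11357 + 0^{2}\right) + \left(\frac{25}{6} - \frac{155}{3}\right)\right) = -29338 + \left(\left(-11357 + 0\right) - \frac{95}{2}\right) = -29338 - \frac{22809}{2} = - \frac{81485}{2}$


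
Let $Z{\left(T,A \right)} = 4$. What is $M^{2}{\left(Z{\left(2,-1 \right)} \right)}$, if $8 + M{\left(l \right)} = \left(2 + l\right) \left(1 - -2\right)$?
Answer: $100$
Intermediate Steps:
$M{\left(l \right)} = -2 + 3 l$ ($M{\left(l \right)} = -8 + \left(2 + l\right) \left(1 - -2\right) = -8 + \left(2 + l\right) \left(1 + 2\right) = -8 + \left(2 + l\right) 3 = -8 + \left(6 + 3 l\right) = -2 + 3 l$)
$M^{2}{\left(Z{\left(2,-1 \right)} \right)} = \left(-2 + 3 \cdot 4\right)^{2} = \left(-2 + 12\right)^{2} = 10^{2} = 100$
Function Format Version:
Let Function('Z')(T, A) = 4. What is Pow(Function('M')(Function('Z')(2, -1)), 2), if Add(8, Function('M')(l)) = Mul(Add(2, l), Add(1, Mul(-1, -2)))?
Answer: 100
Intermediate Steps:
Function('M')(l) = Add(-2, Mul(3, l)) (Function('M')(l) = Add(-8, Mul(Add(2, l), Add(1, Mul(-1, -2)))) = Add(-8, Mul(Add(2, l), Add(1, 2))) = Add(-8, Mul(Add(2, l), 3)) = Add(-8, Add(6, Mul(3, l))) = Add(-2, Mul(3, l)))
Pow(Function('M')(Function('Z')(2, -1)), 2) = Pow(Add(-2, Mul(3, 4)), 2) = Pow(Add(-2, 12), 2) = Pow(10, 2) = 100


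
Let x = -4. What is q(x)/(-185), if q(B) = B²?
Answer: -16/185 ≈ -0.086486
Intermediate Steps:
q(x)/(-185) = (-4)²/(-185) = 16*(-1/185) = -16/185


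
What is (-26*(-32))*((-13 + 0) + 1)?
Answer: -9984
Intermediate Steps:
(-26*(-32))*((-13 + 0) + 1) = 832*(-13 + 1) = 832*(-12) = -9984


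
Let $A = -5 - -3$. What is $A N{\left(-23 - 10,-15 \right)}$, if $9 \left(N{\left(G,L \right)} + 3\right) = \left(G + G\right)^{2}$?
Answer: $-962$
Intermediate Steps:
$N{\left(G,L \right)} = -3 + \frac{4 G^{2}}{9}$ ($N{\left(G,L \right)} = -3 + \frac{\left(G + G\right)^{2}}{9} = -3 + \frac{\left(2 G\right)^{2}}{9} = -3 + \frac{4 G^{2}}{9}$)
$A = -2$ ($A = -5 + 3 = -2$)
$A N{\left(-23 - 10,-15 \right)} = - 2 \left(-3 + \frac{4 \left(-23 - 10\right)^{2}}{9}\right) = - 2 \left(-3 + \frac{4 \left(-33\right)^{2}}{9}\right) = - 2 \left(-3 + \frac{4}{9} \cdot 1089\right) = - 2 \left(-3 + 484\right) = \left(-2\right) 481 = -962$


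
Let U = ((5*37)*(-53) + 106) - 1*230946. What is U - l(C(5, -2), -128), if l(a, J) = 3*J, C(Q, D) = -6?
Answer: -240261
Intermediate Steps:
U = -240645 (U = (185*(-53) + 106) - 230946 = (-9805 + 106) - 230946 = -9699 - 230946 = -240645)
U - l(C(5, -2), -128) = -240645 - 3*(-128) = -240645 - 1*(-384) = -240645 + 384 = -240261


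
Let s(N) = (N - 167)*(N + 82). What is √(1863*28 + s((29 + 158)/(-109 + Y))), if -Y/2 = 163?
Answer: 14*√37175689/435 ≈ 196.23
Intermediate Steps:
Y = -326 (Y = -2*163 = -326)
s(N) = (-167 + N)*(82 + N)
√(1863*28 + s((29 + 158)/(-109 + Y))) = √(1863*28 + (-13694 + ((29 + 158)/(-109 - 326))² - 85*(29 + 158)/(-109 - 326))) = √(52164 + (-13694 + (187/(-435))² - 15895/(-435))) = √(52164 + (-13694 + (187*(-1/435))² - 15895*(-1)/435)) = √(52164 + (-13694 + (-187/435)² - 85*(-187/435))) = √(52164 + (-13694 + 34969/189225 + 3179/87)) = √(52164 - 2584297856/189225) = √(7286435044/189225) = 14*√37175689/435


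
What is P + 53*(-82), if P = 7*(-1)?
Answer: -4353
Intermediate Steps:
P = -7
P + 53*(-82) = -7 + 53*(-82) = -7 - 4346 = -4353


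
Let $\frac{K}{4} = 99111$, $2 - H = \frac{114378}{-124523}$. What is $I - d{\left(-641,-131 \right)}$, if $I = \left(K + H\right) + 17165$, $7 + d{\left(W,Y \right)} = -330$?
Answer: $\frac{51546161182}{124523} \approx 4.1395 \cdot 10^{5}$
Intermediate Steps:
$H = \frac{363424}{124523}$ ($H = 2 - \frac{114378}{-124523} = 2 - 114378 \left(- \frac{1}{124523}\right) = 2 - - \frac{114378}{124523} = 2 + \frac{114378}{124523} = \frac{363424}{124523} \approx 2.9185$)
$d{\left(W,Y \right)} = -337$ ($d{\left(W,Y \right)} = -7 - 330 = -337$)
$K = 396444$ ($K = 4 \cdot 99111 = 396444$)
$I = \frac{51504196931}{124523}$ ($I = \left(396444 + \frac{363424}{124523}\right) + 17165 = \frac{49366759636}{124523} + 17165 = \frac{51504196931}{124523} \approx 4.1361 \cdot 10^{5}$)
$I - d{\left(-641,-131 \right)} = \frac{51504196931}{124523} - -337 = \frac{51504196931}{124523} + 337 = \frac{51546161182}{124523}$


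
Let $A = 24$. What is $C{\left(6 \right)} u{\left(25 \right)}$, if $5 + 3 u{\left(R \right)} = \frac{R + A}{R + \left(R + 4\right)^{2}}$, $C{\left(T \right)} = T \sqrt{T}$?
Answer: $- \frac{4281 \sqrt{6}}{433} \approx -24.218$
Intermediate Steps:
$C{\left(T \right)} = T^{\frac{3}{2}}$
$u{\left(R \right)} = - \frac{5}{3} + \frac{24 + R}{3 \left(R + \left(4 + R\right)^{2}\right)}$ ($u{\left(R \right)} = - \frac{5}{3} + \frac{\left(R + 24\right) \frac{1}{R + \left(R + 4\right)^{2}}}{3} = - \frac{5}{3} + \frac{\left(24 + R\right) \frac{1}{R + \left(4 + R\right)^{2}}}{3} = - \frac{5}{3} + \frac{\frac{1}{R + \left(4 + R\right)^{2}} \left(24 + R\right)}{3} = - \frac{5}{3} + \frac{24 + R}{3 \left(R + \left(4 + R\right)^{2}\right)}$)
$C{\left(6 \right)} u{\left(25 \right)} = 6^{\frac{3}{2}} \frac{24 - 5 \left(4 + 25\right)^{2} - 100}{3 \left(25 + \left(4 + 25\right)^{2}\right)} = 6 \sqrt{6} \frac{24 - 5 \cdot 29^{2} - 100}{3 \left(25 + 29^{2}\right)} = 6 \sqrt{6} \frac{24 - 4205 - 100}{3 \left(25 + 841\right)} = 6 \sqrt{6} \frac{24 - 4205 - 100}{3 \cdot 866} = 6 \sqrt{6} \cdot \frac{1}{3} \cdot \frac{1}{866} \left(-4281\right) = 6 \sqrt{6} \left(- \frac{1427}{866}\right) = - \frac{4281 \sqrt{6}}{433}$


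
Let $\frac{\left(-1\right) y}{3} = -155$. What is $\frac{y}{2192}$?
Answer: $\frac{465}{2192} \approx 0.21214$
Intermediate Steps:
$y = 465$ ($y = \left(-3\right) \left(-155\right) = 465$)
$\frac{y}{2192} = \frac{465}{2192}$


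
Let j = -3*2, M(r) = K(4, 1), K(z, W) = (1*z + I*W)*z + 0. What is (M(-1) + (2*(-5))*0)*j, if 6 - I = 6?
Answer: -96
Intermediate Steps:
I = 0 (I = 6 - 1*6 = 6 - 6 = 0)
K(z, W) = z**2 (K(z, W) = (1*z + 0*W)*z + 0 = (z + 0)*z + 0 = z*z + 0 = z**2 + 0 = z**2)
M(r) = 16 (M(r) = 4**2 = 16)
j = -6
(M(-1) + (2*(-5))*0)*j = (16 + (2*(-5))*0)*(-6) = (16 - 10*0)*(-6) = (16 + 0)*(-6) = 16*(-6) = -96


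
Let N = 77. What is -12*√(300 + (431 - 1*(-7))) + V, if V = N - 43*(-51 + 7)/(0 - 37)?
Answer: 957/37 - 36*√82 ≈ -300.13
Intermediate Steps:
V = 957/37 (V = 77 - 43*(-51 + 7)/(0 - 37) = 77 - (-1892)/(-37) = 77 - (-1892)*(-1)/37 = 77 - 43*44/37 = 77 - 1892/37 = 957/37 ≈ 25.865)
-12*√(300 + (431 - 1*(-7))) + V = -12*√(300 + (431 - 1*(-7))) + 957/37 = -12*√(300 + (431 + 7)) + 957/37 = -12*√(300 + 438) + 957/37 = -36*√82 + 957/37 = 957/37 - 36*√82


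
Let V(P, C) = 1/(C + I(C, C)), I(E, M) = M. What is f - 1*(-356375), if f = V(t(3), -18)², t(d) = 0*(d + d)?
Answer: 461862001/1296 ≈ 3.5638e+5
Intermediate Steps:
t(d) = 0 (t(d) = 0*(2*d) = 0)
V(P, C) = 1/(2*C) (V(P, C) = 1/(C + C) = 1/(2*C))
f = 1/1296 (f = ((½)/(-18))² = ((½)*(-1/18))² = (-1/36)² = 1/1296 ≈ 0.00077160)
f - 1*(-356375) = 1/1296 - 1*(-356375) = 1/1296 + 356375 = 461862001/1296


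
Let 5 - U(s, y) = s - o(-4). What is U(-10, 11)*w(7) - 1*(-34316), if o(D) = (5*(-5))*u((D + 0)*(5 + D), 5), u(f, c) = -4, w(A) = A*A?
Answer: 39951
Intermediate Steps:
w(A) = A²
o(D) = 100 (o(D) = (5*(-5))*(-4) = -25*(-4) = 100)
U(s, y) = 105 - s (U(s, y) = 5 - (s - 1*100) = 5 - (s - 100) = 5 - (-100 + s) = 5 + (100 - s) = 105 - s)
U(-10, 11)*w(7) - 1*(-34316) = (105 - 1*(-10))*7² - 1*(-34316) = (105 + 10)*49 + 34316 = 115*49 + 34316 = 5635 + 34316 = 39951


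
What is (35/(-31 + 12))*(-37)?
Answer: 1295/19 ≈ 68.158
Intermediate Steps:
(35/(-31 + 12))*(-37) = (35/(-19))*(-37) = (35*(-1/19))*(-37) = -35/19*(-37) = 1295/19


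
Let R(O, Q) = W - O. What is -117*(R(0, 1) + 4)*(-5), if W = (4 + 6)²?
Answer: 60840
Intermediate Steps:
W = 100 (W = 10² = 100)
R(O, Q) = 100 - O
-117*(R(0, 1) + 4)*(-5) = -117*((100 - 1*0) + 4)*(-5) = -117*((100 + 0) + 4)*(-5) = -117*(100 + 4)*(-5) = -12168*(-5) = -117*(-520) = 60840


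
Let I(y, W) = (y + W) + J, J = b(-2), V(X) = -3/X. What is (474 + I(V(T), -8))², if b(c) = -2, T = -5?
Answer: 5396329/25 ≈ 2.1585e+5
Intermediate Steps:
J = -2
I(y, W) = -2 + W + y (I(y, W) = (y + W) - 2 = (W + y) - 2 = -2 + W + y)
(474 + I(V(T), -8))² = (474 + (-2 - 8 - 3/(-5)))² = (474 + (-2 - 8 - 3*(-⅕)))² = (474 + (-2 - 8 + ⅗))² = (474 - 47/5)² = (2323/5)² = 5396329/25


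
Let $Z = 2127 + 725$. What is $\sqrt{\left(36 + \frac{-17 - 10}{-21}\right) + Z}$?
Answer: $\frac{5 \sqrt{5663}}{7} \approx 53.752$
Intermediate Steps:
$Z = 2852$
$\sqrt{\left(36 + \frac{-17 - 10}{-21}\right) + Z} = \sqrt{\left(36 + \frac{-17 - 10}{-21}\right) + 2852} = \sqrt{\left(36 - - \frac{9}{7}\right) + 2852} = \sqrt{\left(36 + \frac{9}{7}\right) + 2852} = \sqrt{\frac{261}{7} + 2852} = \sqrt{\frac{20225}{7}} = \frac{5 \sqrt{5663}}{7}$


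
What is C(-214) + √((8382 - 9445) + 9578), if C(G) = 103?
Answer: 103 + √8515 ≈ 195.28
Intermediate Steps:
C(-214) + √((8382 - 9445) + 9578) = 103 + √((8382 - 9445) + 9578) = 103 + √(-1063 + 9578) = 103 + √8515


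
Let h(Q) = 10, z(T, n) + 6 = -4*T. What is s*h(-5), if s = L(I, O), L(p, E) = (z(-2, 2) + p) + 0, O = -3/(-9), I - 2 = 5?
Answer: 90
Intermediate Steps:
I = 7 (I = 2 + 5 = 7)
z(T, n) = -6 - 4*T
O = ⅓ (O = -3*(-⅑) = ⅓ ≈ 0.33333)
L(p, E) = 2 + p (L(p, E) = ((-6 - 4*(-2)) + p) + 0 = ((-6 + 8) + p) + 0 = (2 + p) + 0 = 2 + p)
s = 9 (s = 2 + 7 = 9)
s*h(-5) = 9*10 = 90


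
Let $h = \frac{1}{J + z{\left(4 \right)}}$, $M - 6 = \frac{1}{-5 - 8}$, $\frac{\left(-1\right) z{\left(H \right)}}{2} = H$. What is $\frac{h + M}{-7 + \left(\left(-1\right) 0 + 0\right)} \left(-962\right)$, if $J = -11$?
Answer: $\frac{107300}{133} \approx 806.77$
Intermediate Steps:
$z{\left(H \right)} = - 2 H$
$M = \frac{77}{13}$ ($M = 6 + \frac{1}{-5 - 8} = 6 + \frac{1}{-13} = 6 - \frac{1}{13} = \frac{77}{13} \approx 5.9231$)
$h = - \frac{1}{19}$ ($h = \frac{1}{-11 - 8} = \frac{1}{-19} = - \frac{1}{19} \approx -0.052632$)
$\frac{h + M}{-7 + \left(\left(-1\right) 0 + 0\right)} \left(-962\right) = \frac{- \frac{1}{19} + \frac{77}{13}}{-7 + \left(\left(-1\right) 0 + 0\right)} \left(-962\right) = \frac{1450}{247 \left(-7 + \left(0 + 0\right)\right)} \left(-962\right) = \frac{1450}{247 \left(-7 + 0\right)} \left(-962\right) = \frac{1450}{247 \left(-7\right)} \left(-962\right) = \frac{1450}{247} \left(- \frac{1}{7}\right) \left(-962\right) = \left(- \frac{1450}{1729}\right) \left(-962\right) = \frac{107300}{133}$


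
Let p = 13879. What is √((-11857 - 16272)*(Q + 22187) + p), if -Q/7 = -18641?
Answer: 3*I*√477172563 ≈ 65533.0*I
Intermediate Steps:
Q = 130487 (Q = -7*(-18641) = 130487)
√((-11857 - 16272)*(Q + 22187) + p) = √((-11857 - 16272)*(130487 + 22187) + 13879) = √(-28129*152674 + 13879) = √(-4294566946 + 13879) = √(-4294553067) = 3*I*√477172563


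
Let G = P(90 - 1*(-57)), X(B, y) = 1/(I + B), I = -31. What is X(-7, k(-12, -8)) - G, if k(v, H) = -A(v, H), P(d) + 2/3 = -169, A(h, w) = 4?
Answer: 19339/114 ≈ 169.64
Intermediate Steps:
P(d) = -509/3 (P(d) = -⅔ - 169 = -509/3)
k(v, H) = -4 (k(v, H) = -1*4 = -4)
X(B, y) = 1/(-31 + B)
G = -509/3 ≈ -169.67
X(-7, k(-12, -8)) - G = 1/(-31 - 7) - 1*(-509/3) = 1/(-38) + 509/3 = -1/38 + 509/3 = 19339/114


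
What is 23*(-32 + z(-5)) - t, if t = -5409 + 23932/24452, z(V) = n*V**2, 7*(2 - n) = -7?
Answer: 39104991/6113 ≈ 6397.0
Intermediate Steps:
n = 3 (n = 2 - 1/7*(-7) = 2 + 1 = 3)
z(V) = 3*V**2
t = -33059234/6113 (t = -5409 + 23932*(1/24452) = -5409 + 5983/6113 = -33059234/6113 ≈ -5408.0)
23*(-32 + z(-5)) - t = 23*(-32 + 3*(-5)**2) - 1*(-33059234/6113) = 23*(-32 + 3*25) + 33059234/6113 = 23*(-32 + 75) + 33059234/6113 = 23*43 + 33059234/6113 = 989 + 33059234/6113 = 39104991/6113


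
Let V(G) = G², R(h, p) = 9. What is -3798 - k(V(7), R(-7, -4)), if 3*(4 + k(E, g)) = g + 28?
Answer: -11419/3 ≈ -3806.3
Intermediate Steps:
k(E, g) = 16/3 + g/3 (k(E, g) = -4 + (g + 28)/3 = -4 + (28 + g)/3 = -4 + (28/3 + g/3) = 16/3 + g/3)
-3798 - k(V(7), R(-7, -4)) = -3798 - (16/3 + (⅓)*9) = -3798 - (16/3 + 3) = -3798 - 1*25/3 = -3798 - 25/3 = -11419/3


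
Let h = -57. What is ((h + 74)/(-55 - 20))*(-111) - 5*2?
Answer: 379/25 ≈ 15.160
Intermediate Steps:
((h + 74)/(-55 - 20))*(-111) - 5*2 = ((-57 + 74)/(-55 - 20))*(-111) - 5*2 = (17/(-75))*(-111) - 10 = (17*(-1/75))*(-111) - 10 = -17/75*(-111) - 10 = 629/25 - 10 = 379/25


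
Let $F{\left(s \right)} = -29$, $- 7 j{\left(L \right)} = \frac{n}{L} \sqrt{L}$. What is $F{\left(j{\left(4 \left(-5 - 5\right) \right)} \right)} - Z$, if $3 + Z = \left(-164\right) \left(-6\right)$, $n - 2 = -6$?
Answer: $-1010$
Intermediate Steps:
$n = -4$ ($n = 2 - 6 = -4$)
$j{\left(L \right)} = \frac{4}{7 \sqrt{L}}$ ($j{\left(L \right)} = - \frac{- \frac{4}{L} \sqrt{L}}{7} = - \frac{\left(-4\right) \frac{1}{\sqrt{L}}}{7} = \frac{4}{7 \sqrt{L}}$)
$Z = 981$ ($Z = -3 - -984 = -3 + 984 = 981$)
$F{\left(j{\left(4 \left(-5 - 5\right) \right)} \right)} - Z = -29 - 981 = -1010$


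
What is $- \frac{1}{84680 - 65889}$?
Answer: $- \frac{1}{18791} \approx -5.3217 \cdot 10^{-5}$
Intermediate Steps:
$- \frac{1}{84680 - 65889} = - \frac{1}{18791}$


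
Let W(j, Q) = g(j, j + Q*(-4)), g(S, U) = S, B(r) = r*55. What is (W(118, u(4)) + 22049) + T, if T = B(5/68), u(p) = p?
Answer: 1507631/68 ≈ 22171.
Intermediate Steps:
B(r) = 55*r
W(j, Q) = j
T = 275/68 (T = 55*(5/68) = 275/68 ≈ 4.0441)
(W(118, u(4)) + 22049) + T = (118 + 22049) + 275/68 = 22167 + 275/68 = 1507631/68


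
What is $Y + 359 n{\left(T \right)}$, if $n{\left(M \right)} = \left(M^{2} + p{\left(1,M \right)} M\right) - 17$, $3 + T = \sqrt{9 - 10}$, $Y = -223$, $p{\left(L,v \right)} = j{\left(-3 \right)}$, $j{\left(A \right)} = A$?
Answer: $-223 - 3231 i \approx -223.0 - 3231.0 i$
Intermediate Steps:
$p{\left(L,v \right)} = -3$
$T = -3 + i$ ($T = -3 + \sqrt{9 - 10} = -3 + \sqrt{-1} = -3 + i \approx -3.0 + 1.0 i$)
$n{\left(M \right)} = -17 + M^{2} - 3 M$ ($n{\left(M \right)} = \left(M^{2} - 3 M\right) - 17 = -17 + M^{2} - 3 M$)
$Y + 359 n{\left(T \right)} = -223 + 359 \left(-17 + \left(-3 + i\right)^{2} - 3 \left(-3 + i\right)\right) = -223 + 359 \left(-17 + \left(-3 + i\right)^{2} + \left(9 - 3 i\right)\right) = -223 + 359 \left(-8 + \left(-3 + i\right)^{2} - 3 i\right) = -223 - \left(2872 - 359 \left(-3 + i\right)^{2} + 1077 i\right) = -3095 - 1077 i + 359 \left(-3 + i\right)^{2}$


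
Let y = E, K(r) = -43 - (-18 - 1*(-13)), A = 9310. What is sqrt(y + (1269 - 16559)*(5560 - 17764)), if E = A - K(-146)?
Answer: 2*sqrt(46652127) ≈ 13660.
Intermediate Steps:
K(r) = -38 (K(r) = -43 - (-18 + 13) = -43 - 1*(-5) = -43 + 5 = -38)
E = 9348 (E = 9310 - 1*(-38) = 9310 + 38 = 9348)
y = 9348
sqrt(y + (1269 - 16559)*(5560 - 17764)) = sqrt(9348 + (1269 - 16559)*(5560 - 17764)) = sqrt(9348 - 15290*(-12204)) = sqrt(9348 + 186599160) = sqrt(186608508) = 2*sqrt(46652127)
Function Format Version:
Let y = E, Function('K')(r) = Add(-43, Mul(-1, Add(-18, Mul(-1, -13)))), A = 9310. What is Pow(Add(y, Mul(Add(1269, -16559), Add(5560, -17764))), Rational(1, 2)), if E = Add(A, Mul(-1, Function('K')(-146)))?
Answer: Mul(2, Pow(46652127, Rational(1, 2))) ≈ 13660.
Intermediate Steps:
Function('K')(r) = -38 (Function('K')(r) = Add(-43, Mul(-1, Add(-18, 13))) = Add(-43, Mul(-1, -5)) = Add(-43, 5) = -38)
E = 9348 (E = Add(9310, Mul(-1, -38)) = Add(9310, 38) = 9348)
y = 9348
Pow(Add(y, Mul(Add(1269, -16559), Add(5560, -17764))), Rational(1, 2)) = Pow(Add(9348, Mul(Add(1269, -16559), Add(5560, -17764))), Rational(1, 2)) = Pow(Add(9348, Mul(-15290, -12204)), Rational(1, 2)) = Pow(Add(9348, 186599160), Rational(1, 2)) = Pow(186608508, Rational(1, 2)) = Mul(2, Pow(46652127, Rational(1, 2)))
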